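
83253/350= 237  +  303/350 =237.87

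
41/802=41/802 =0.05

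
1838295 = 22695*81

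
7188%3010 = 1168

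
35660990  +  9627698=45288688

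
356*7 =2492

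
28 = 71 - 43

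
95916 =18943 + 76973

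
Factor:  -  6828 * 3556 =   -  2^4*3^1*7^1*127^1*569^1 = - 24280368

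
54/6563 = 54/6563 =0.01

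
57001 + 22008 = 79009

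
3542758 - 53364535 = -49821777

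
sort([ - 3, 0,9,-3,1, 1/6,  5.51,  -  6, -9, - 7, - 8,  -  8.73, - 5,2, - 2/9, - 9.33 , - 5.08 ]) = [  -  9.33, - 9, - 8.73,  -  8, -7, - 6 , - 5.08,-5, - 3, - 3, - 2/9 , 0,1/6,1, 2,5.51,9 ] 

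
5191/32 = 162 + 7/32 =162.22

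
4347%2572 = 1775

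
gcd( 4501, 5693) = 1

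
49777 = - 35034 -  - 84811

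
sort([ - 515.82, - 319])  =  [ - 515.82 , - 319] 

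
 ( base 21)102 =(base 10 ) 443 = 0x1bb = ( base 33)DE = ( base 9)542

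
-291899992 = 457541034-749441026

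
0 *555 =0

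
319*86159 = 27484721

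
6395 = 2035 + 4360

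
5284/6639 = 5284/6639 = 0.80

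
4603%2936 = 1667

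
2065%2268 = 2065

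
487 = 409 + 78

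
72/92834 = 36/46417 = 0.00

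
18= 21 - 3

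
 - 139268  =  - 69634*2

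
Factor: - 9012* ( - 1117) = 10066404 = 2^2*3^1*751^1*1117^1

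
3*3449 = 10347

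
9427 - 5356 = 4071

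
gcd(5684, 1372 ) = 196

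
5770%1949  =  1872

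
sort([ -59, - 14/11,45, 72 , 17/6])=[-59, - 14/11,17/6, 45,72 ] 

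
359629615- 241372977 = 118256638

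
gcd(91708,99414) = 2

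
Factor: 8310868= 2^2*43^1  *  211^1 * 229^1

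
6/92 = 3/46 = 0.07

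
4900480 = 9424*520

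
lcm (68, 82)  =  2788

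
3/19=3/19 = 0.16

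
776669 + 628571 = 1405240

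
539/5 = 107+ 4/5 =107.80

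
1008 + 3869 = 4877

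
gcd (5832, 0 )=5832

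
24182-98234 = -74052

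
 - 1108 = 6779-7887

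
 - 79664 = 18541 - 98205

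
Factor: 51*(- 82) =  - 2^1*3^1*17^1*41^1 = - 4182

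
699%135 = 24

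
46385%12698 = 8291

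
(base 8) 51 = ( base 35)16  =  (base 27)1E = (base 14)2d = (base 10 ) 41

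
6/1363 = 6/1363 = 0.00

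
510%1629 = 510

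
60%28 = 4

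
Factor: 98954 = 2^1*49477^1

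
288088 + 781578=1069666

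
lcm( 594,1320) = 11880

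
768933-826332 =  -57399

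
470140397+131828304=601968701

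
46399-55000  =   - 8601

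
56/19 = 2 + 18/19 = 2.95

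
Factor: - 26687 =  - 26687^1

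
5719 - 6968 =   -  1249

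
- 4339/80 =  - 4339/80 = - 54.24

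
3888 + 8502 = 12390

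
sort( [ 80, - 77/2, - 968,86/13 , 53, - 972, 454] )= [ - 972,  -  968, - 77/2, 86/13, 53, 80,454 ] 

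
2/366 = 1/183 = 0.01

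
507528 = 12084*42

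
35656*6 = 213936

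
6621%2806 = 1009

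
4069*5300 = 21565700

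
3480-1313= 2167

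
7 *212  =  1484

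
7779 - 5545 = 2234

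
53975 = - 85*( - 635) 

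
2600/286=9 + 1/11  =  9.09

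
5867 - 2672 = 3195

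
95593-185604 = - 90011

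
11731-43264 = - 31533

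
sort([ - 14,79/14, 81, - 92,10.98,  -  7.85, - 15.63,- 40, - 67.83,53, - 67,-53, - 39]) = [ - 92, - 67.83 , - 67, - 53, - 40 , - 39,-15.63, - 14,  -  7.85,79/14, 10.98,53 , 81]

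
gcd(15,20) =5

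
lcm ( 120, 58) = 3480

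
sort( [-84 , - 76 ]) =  [ - 84, - 76 ]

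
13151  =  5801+7350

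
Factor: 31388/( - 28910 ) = - 2^1*5^( -1)*7^(- 1 )*19^1 = - 38/35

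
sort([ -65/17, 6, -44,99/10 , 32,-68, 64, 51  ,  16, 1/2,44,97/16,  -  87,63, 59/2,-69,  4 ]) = [ -87,-69,-68 ,-44,-65/17  ,  1/2,4,6, 97/16, 99/10, 16, 59/2,32, 44,51 , 63, 64]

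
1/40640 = 1/40640  =  0.00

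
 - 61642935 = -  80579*765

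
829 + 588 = 1417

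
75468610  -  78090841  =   - 2622231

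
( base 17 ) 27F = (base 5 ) 10322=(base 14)38c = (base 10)712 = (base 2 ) 1011001000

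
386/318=193/159=1.21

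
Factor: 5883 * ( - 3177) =-3^3*37^1 * 53^1*353^1 = -18690291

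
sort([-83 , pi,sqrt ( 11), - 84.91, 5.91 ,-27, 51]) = [- 84.91, - 83, - 27,pi,sqrt( 11), 5.91,51 ] 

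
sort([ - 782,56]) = [ - 782,56 ]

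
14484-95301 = -80817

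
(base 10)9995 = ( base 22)ke7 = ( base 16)270B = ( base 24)h8b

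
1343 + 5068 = 6411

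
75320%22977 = 6389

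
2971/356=8 + 123/356= 8.35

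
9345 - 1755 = 7590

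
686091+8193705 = 8879796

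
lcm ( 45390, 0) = 0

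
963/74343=321/24781 = 0.01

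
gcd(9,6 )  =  3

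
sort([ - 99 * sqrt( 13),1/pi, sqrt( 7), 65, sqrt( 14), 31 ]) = [-99 * sqrt (13 ) , 1/pi,sqrt( 7), sqrt (14),  31,65] 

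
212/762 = 106/381 = 0.28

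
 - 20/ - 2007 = 20/2007 = 0.01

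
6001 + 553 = 6554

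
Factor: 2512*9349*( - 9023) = -211902339824 = - 2^4*7^1*157^1*1289^1*9349^1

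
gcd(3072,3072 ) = 3072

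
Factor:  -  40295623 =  - 40295623^1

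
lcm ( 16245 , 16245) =16245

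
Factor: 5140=2^2 * 5^1*257^1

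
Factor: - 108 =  - 2^2* 3^3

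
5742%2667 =408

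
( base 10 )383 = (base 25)f8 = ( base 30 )cn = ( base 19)113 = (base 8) 577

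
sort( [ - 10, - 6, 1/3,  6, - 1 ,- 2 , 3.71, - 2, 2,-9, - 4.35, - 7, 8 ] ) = [ - 10, - 9,  -  7,- 6, - 4.35, - 2, - 2, - 1, 1/3 , 2, 3.71,6, 8]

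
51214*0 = 0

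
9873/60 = 3291/20 = 164.55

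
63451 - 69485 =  - 6034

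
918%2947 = 918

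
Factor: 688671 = 3^2*76519^1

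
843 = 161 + 682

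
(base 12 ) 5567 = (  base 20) 13bj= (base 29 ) B6E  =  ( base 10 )9439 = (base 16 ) 24df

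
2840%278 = 60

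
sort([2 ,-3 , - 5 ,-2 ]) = [-5,-3,- 2, 2] 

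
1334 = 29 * 46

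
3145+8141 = 11286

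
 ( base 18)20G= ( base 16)298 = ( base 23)15K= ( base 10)664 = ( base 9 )817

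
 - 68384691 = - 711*96181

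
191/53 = 3 + 32/53 = 3.60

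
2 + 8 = 10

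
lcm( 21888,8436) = 809856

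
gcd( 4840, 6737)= 1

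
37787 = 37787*1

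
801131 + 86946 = 888077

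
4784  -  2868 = 1916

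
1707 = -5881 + 7588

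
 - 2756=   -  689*4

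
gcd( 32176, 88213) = 1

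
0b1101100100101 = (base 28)8O5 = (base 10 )6949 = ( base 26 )A77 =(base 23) d33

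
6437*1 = 6437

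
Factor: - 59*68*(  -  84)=2^4 * 3^1*7^1*17^1*59^1= 337008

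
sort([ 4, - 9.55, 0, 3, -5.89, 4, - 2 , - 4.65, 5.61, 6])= [-9.55, - 5.89, - 4.65 , -2 , 0, 3, 4, 4, 5.61, 6]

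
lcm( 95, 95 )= 95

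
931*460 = 428260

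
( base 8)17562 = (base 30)8SA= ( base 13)3883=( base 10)8050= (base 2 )1111101110010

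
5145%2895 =2250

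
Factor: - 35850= - 2^1*3^1*5^2*239^1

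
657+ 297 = 954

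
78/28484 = 39/14242 = 0.00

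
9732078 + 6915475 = 16647553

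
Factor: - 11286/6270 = - 3^2*5^(  -  1)= -  9/5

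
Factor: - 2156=-2^2*7^2 * 11^1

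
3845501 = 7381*521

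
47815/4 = 11953 + 3/4= 11953.75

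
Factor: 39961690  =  2^1*5^1*1103^1*3623^1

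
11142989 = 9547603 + 1595386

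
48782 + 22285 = 71067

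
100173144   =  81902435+18270709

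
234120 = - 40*(-5853)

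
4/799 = 4/799 = 0.01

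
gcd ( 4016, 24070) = 2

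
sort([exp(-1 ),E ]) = [exp( - 1 ), E] 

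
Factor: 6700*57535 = 2^2 *5^3*37^1*67^1 * 311^1=385484500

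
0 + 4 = 4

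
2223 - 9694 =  - 7471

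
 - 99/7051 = -1 +632/641=-0.01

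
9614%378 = 164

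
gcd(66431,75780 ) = 1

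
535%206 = 123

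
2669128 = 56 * 47663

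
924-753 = 171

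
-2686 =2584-5270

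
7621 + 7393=15014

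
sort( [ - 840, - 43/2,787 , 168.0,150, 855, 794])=[ - 840, - 43/2 , 150,168.0, 787,794,  855] 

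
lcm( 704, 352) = 704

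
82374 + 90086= 172460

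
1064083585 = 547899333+516184252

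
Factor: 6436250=2^1*5^4*19^1*271^1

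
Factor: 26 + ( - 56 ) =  - 2^1*3^1*5^1 = - 30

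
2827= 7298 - 4471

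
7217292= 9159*788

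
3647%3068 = 579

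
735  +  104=839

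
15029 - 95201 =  - 80172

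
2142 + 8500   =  10642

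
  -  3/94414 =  - 3/94414 = - 0.00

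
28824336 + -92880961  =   - 64056625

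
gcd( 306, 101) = 1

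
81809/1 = 81809 = 81809.00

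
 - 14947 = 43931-58878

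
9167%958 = 545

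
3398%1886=1512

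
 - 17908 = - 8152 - 9756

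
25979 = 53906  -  27927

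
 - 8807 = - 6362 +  - 2445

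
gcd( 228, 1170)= 6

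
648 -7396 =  - 6748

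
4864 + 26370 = 31234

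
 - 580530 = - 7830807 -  - 7250277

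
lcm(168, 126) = 504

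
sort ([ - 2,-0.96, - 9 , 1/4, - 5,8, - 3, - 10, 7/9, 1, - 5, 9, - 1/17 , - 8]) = [ - 10, - 9, - 8, - 5,-5, - 3, - 2 ,  -  0.96,-1/17,1/4, 7/9 , 1,8, 9 ]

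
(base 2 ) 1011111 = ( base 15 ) 65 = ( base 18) 55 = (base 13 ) 74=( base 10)95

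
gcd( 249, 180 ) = 3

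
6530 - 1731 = 4799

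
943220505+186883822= 1130104327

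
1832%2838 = 1832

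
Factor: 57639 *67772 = 2^2* 3^1*16943^1*19213^1 =3906310308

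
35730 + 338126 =373856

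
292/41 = 292/41 = 7.12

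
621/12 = 51 + 3/4 = 51.75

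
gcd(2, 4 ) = 2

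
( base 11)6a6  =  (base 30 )S2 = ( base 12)5A2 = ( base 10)842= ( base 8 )1512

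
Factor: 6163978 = 2^1*31^1*37^1*2687^1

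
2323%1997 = 326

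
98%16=2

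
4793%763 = 215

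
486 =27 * 18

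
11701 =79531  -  67830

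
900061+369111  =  1269172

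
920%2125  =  920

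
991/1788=991/1788 = 0.55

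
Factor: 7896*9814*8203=635661494832 =2^4*3^1*7^2*13^1*47^1*631^1*701^1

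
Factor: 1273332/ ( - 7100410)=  - 636666/3550205 = - 2^1*3^1*5^ ( - 1) * 29^1 * 53^( - 1)*3659^1 * 13397^ (-1)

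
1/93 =1/93 = 0.01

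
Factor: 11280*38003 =2^4*3^1*5^1*7^1*47^1*61^1 * 89^1 = 428673840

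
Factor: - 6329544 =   -  2^3*3^1*13^1*20287^1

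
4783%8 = 7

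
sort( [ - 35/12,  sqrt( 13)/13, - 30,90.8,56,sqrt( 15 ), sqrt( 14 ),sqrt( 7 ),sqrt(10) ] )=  [ - 30 ,  -  35/12, sqrt( 13 )/13, sqrt( 7 ),sqrt( 10) , sqrt( 14 ) , sqrt( 15 ),56,90.8 ] 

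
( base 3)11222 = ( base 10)134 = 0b10000110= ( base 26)54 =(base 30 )4e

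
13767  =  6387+7380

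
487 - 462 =25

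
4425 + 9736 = 14161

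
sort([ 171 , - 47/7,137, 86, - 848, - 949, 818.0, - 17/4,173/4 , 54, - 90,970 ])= [-949, - 848,  -  90 , - 47/7, - 17/4, 173/4, 54, 86, 137, 171, 818.0 , 970]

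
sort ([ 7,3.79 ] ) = [3.79 , 7 ]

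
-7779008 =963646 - 8742654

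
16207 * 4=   64828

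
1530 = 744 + 786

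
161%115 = 46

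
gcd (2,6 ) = 2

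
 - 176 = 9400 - 9576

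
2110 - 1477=633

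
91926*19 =1746594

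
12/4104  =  1/342 =0.00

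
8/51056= 1/6382 = 0.00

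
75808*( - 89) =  - 6746912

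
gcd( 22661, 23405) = 31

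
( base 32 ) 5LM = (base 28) 7bi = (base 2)1011010110110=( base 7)22644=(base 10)5814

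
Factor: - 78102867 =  - 3^1 * 53^1*491213^1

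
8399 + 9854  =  18253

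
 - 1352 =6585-7937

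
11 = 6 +5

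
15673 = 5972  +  9701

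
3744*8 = 29952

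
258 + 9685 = 9943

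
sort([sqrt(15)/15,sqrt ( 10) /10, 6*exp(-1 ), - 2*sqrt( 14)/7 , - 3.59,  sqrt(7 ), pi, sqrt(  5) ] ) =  [ - 3.59, - 2*sqrt(14) /7,  sqrt(15)/15, sqrt( 10 ) /10  ,  6*exp ( - 1)  ,  sqrt( 5), sqrt (7), pi]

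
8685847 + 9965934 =18651781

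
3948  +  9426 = 13374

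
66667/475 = 66667/475 = 140.35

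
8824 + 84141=92965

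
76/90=38/45 =0.84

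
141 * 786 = 110826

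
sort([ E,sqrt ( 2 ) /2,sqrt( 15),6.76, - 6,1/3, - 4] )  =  [ - 6, - 4,1/3,sqrt(2)/2 , E,sqrt (15),6.76 ]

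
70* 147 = 10290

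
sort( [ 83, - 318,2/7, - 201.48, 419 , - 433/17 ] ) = [- 318, - 201.48, - 433/17,  2/7,83 , 419 ] 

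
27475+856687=884162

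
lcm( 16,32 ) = 32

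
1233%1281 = 1233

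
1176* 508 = 597408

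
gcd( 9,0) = 9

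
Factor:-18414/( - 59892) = 99/322 = 2^(  -  1 )*3^2 * 7^(-1)*11^1 * 23^( - 1 )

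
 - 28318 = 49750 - 78068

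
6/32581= 6/32581 = 0.00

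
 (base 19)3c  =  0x45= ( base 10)69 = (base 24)2L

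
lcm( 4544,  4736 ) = 336256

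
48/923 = 48/923 = 0.05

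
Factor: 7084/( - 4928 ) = - 23/16 = - 2^(-4 )*23^1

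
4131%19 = 8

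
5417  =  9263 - 3846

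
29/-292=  - 1+263/292 = - 0.10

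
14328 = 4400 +9928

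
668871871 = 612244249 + 56627622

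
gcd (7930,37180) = 130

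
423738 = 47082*9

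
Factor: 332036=2^2*83009^1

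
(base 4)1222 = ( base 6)254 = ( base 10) 106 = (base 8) 152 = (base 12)8a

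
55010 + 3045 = 58055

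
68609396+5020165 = 73629561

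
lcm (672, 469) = 45024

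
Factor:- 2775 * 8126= - 2^1*3^1*5^2 * 17^1*37^1*239^1  =  - 22549650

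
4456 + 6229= 10685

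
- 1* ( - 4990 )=4990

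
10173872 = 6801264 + 3372608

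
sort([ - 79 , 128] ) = [-79 , 128 ] 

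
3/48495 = 1/16165=0.00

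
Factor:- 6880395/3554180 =-1376079/710836 =- 2^ ( - 2)*3^1*7^( - 1 )*29^1*53^( - 1) *479^(-1)*15817^1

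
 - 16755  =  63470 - 80225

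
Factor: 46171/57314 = 2^(-1) * 28657^(-1)*46171^1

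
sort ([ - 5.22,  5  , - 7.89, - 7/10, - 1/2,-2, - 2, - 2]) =[  -  7.89, - 5.22, - 2,-2, - 2, - 7/10, - 1/2,5]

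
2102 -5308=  - 3206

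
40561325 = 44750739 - 4189414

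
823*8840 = 7275320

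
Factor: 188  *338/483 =2^3*3^( - 1)*7^( - 1)*13^2*23^( - 1)*47^1 = 63544/483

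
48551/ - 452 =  - 48551/452 = - 107.41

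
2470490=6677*370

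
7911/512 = 7911/512 =15.45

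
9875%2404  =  259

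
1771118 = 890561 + 880557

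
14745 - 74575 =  - 59830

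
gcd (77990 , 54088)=2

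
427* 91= 38857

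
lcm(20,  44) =220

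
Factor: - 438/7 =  - 2^1 *3^1*7^(-1)*73^1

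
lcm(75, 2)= 150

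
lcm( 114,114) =114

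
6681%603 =48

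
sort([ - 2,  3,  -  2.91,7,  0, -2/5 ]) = [ - 2.91, - 2, - 2/5, 0, 3, 7 ] 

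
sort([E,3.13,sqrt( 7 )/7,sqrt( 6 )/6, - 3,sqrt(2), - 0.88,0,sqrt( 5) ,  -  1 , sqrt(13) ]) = [ - 3, - 1, - 0.88, 0,sqrt( 7 )/7 , sqrt(6 ) /6, sqrt( 2), sqrt( 5),E, 3.13,sqrt(13) ] 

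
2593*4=10372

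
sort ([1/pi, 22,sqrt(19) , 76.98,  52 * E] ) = [1/pi,sqrt( 19 ), 22, 76.98,  52*E]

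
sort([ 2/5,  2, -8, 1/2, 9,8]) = [ - 8 , 2/5,1/2, 2,8 , 9]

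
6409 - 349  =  6060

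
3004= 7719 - 4715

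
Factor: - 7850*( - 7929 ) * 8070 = 502298185500 = 2^2*3^3*5^3*157^1*269^1*881^1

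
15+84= 99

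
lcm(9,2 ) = 18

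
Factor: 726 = 2^1*3^1*11^2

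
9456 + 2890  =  12346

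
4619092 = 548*8429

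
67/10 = 67/10 = 6.70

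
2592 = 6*432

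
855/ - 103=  - 855/103  =  -  8.30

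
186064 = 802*232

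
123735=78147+45588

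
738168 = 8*92271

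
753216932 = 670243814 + 82973118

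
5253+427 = 5680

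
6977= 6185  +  792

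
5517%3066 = 2451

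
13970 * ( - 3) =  - 41910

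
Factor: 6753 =3^1* 2251^1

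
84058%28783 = 26492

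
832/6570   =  416/3285 = 0.13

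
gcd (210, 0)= 210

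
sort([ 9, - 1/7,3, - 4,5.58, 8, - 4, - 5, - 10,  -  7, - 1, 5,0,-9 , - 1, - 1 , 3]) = [-10, - 9, - 7,-5,  -  4, - 4, - 1,-1, - 1, -1/7, 0,3, 3,5 , 5.58,8,9]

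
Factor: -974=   -2^1*487^1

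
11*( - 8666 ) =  - 95326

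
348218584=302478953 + 45739631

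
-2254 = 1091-3345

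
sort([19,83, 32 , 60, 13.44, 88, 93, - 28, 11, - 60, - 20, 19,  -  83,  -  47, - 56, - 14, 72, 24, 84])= [  -  83,-60,  -  56, - 47, - 28,-20, - 14,  11,13.44,19, 19, 24, 32, 60 , 72, 83,84,88,  93]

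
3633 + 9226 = 12859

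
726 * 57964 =42081864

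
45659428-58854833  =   - 13195405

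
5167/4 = 1291 + 3/4=1291.75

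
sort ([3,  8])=[ 3 , 8 ] 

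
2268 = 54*42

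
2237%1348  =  889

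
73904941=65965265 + 7939676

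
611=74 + 537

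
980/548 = 245/137 =1.79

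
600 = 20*30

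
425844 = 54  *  7886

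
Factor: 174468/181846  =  2^1*3^1*67^1*419^(-1) = 402/419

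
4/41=4/41  =  0.10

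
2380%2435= 2380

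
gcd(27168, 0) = 27168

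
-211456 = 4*(- 52864) 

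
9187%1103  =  363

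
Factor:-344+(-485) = - 829^1 = - 829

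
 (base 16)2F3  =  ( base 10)755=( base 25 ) 155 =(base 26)131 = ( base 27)10q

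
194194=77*2522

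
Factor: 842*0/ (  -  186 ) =0 = 0^1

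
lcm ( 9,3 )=9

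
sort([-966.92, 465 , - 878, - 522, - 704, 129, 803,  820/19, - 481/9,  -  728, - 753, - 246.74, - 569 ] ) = [- 966.92, - 878, - 753, - 728 , - 704 , - 569, - 522, - 246.74, -481/9, 820/19,129, 465,803 ] 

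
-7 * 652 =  -4564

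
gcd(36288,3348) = 108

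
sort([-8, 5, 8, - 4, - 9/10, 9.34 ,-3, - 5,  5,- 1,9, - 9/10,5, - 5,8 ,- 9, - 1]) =[ - 9, -8, - 5,-5, - 4, - 3 ,-1, -1, - 9/10, - 9/10,5, 5, 5, 8,8,  9,  9.34]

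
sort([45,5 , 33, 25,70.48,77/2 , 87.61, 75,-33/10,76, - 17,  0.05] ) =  [ - 17 ,  -  33/10, 0.05, 5, 25,33,77/2,45,70.48,  75, 76,87.61 ] 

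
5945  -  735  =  5210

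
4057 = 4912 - 855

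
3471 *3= 10413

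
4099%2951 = 1148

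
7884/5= 1576 +4/5 = 1576.80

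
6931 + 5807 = 12738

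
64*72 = 4608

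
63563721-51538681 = 12025040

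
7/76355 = 7/76355 = 0.00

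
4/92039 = 4/92039 = 0.00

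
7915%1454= 645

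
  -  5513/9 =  - 613+ 4/9 = - 612.56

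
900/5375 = 36/215 = 0.17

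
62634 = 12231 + 50403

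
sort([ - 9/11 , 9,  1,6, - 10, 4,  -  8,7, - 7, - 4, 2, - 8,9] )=[ - 10, - 8, - 8,  -  7, -4,- 9/11,  1 , 2,  4,6, 7, 9,9]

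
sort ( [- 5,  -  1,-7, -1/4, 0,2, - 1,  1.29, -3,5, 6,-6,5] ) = [ - 7,- 6, -5,  -  3, - 1, - 1, - 1/4,0, 1.29,2,  5 , 5,6] 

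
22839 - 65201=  - 42362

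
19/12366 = 19/12366 = 0.00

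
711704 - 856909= - 145205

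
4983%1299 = 1086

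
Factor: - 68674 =  -  2^1*34337^1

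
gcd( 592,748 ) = 4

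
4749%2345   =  59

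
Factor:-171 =  -  3^2* 19^1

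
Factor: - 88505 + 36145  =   - 2^3*5^1*7^1 * 11^1*17^1 =- 52360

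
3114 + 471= 3585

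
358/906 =179/453 = 0.40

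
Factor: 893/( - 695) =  - 5^(-1)*19^1*47^1*139^( - 1 ) 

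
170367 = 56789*3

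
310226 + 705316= 1015542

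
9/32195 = 9/32195 = 0.00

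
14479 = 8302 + 6177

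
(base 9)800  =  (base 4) 22020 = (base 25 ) 10n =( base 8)1210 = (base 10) 648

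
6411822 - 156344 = 6255478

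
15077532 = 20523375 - 5445843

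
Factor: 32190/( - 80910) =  - 3^( - 1)*31^ (-1)*37^1 = -37/93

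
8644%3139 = 2366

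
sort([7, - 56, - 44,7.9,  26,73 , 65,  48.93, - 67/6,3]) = [ - 56,-44 , - 67/6, 3,7,  7.9, 26,48.93, 65, 73]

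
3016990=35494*85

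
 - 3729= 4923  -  8652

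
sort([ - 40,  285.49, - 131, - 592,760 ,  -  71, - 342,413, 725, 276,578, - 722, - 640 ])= [ - 722, - 640, - 592,-342, - 131, - 71, - 40, 276,285.49,413  ,  578,725,760]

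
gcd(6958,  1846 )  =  142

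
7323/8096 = 7323/8096 = 0.90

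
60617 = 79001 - 18384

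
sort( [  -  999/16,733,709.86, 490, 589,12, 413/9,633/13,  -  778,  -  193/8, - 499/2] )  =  [ - 778 , - 499/2,-999/16, - 193/8, 12,413/9, 633/13,490 , 589 , 709.86,733 ]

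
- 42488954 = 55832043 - 98320997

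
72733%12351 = 10978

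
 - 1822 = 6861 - 8683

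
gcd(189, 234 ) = 9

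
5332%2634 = 64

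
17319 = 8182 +9137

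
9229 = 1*9229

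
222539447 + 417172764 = 639712211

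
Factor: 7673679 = 3^2 * 13^1 * 65587^1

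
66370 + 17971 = 84341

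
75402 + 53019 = 128421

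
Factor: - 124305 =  - 3^1* 5^1*8287^1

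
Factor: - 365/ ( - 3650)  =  1/10 = 2^( - 1 )*5^( - 1) 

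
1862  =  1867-5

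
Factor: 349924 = 2^2*87481^1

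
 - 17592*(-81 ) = 1424952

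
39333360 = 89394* 440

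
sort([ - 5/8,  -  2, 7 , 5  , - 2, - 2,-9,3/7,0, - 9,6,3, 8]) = [ - 9, - 9,-2, - 2 ,  -  2,-5/8, 0,3/7,3, 5, 6, 7, 8]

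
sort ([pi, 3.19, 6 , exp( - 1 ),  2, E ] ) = [ exp( - 1 ), 2,E, pi,3.19,6 ]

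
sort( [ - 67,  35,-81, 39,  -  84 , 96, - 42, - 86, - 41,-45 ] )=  [ - 86 , - 84, - 81, - 67,-45,-42, - 41, 35,39,96]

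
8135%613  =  166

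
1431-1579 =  -148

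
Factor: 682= 2^1 * 11^1*31^1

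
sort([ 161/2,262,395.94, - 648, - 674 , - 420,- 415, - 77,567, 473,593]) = [ - 674, - 648, - 420,-415, - 77, 161/2, 262, 395.94,473,567, 593] 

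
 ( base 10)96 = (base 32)30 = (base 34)2s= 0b1100000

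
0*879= 0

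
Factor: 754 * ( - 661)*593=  - 295547642= - 2^1 * 13^1 * 29^1*593^1*661^1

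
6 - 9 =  - 3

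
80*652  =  52160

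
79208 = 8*9901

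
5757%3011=2746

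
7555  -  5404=2151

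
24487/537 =45  +  322/537 = 45.60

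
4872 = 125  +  4747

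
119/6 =119/6 = 19.83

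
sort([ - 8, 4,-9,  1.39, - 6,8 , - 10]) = [-10 , - 9, - 8,-6, 1.39, 4,8 ]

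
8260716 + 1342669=9603385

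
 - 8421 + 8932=511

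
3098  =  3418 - 320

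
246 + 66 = 312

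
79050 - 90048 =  - 10998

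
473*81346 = 38476658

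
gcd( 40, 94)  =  2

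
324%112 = 100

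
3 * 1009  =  3027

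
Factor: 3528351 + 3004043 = 2^1*11^1*263^1*1129^1=6532394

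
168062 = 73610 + 94452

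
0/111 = 0 = 0.00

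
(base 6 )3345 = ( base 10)785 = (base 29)R2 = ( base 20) 1J5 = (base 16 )311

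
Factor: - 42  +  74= 32 =2^5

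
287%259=28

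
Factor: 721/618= 7/6 = 2^(  -  1 )*3^( - 1)*7^1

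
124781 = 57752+67029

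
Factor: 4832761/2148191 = 211^(-1 ) * 10181^(-1)*4832761^1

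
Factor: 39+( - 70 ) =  - 31^1= - 31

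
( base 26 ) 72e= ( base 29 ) 5kd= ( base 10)4798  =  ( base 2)1001010111110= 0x12be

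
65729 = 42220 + 23509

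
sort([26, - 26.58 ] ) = [-26.58,26]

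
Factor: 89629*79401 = 3^1*7^1*19^1*47^1*199^1*1907^1  =  7116632229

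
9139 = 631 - -8508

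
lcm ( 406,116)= 812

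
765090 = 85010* 9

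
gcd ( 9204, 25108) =4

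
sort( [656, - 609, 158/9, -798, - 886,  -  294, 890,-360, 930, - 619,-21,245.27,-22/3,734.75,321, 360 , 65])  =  [ - 886,-798, - 619,-609, -360,-294, - 21,-22/3, 158/9 , 65, 245.27,321,360,656, 734.75,890,930 ] 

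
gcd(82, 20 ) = 2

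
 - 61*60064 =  - 3663904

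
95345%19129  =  18829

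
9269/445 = 20+369/445 = 20.83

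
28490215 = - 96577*( - 295) 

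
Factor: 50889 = 3^1*16963^1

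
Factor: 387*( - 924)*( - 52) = 18594576 = 2^4*3^3*7^1*11^1*13^1*43^1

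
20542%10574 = 9968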